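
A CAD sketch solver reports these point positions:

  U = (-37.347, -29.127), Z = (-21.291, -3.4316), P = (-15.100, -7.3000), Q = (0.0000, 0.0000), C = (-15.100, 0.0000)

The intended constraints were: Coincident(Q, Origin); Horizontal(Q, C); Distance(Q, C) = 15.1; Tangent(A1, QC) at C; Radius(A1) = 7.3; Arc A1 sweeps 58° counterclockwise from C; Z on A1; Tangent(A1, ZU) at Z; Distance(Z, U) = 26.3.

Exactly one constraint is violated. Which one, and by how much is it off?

Distance(Z, U) = 26.3 — off by 4.00.

Q = (0.00, 0.00) ✓; Q.y = 0.00, C.y = 0.00 ✓; |QC| = 15.10 ✓; ∠(PC, CQ) = 90.00° ✓; |PC| = 7.300 ✓; bearing(P→Z) − bearing(P→C) = 58.00° ✓; |PZ| = 7.300 ✓; ∠(PZ, ZU) = 90.00° ✓; |ZU| = 30.30 ✗.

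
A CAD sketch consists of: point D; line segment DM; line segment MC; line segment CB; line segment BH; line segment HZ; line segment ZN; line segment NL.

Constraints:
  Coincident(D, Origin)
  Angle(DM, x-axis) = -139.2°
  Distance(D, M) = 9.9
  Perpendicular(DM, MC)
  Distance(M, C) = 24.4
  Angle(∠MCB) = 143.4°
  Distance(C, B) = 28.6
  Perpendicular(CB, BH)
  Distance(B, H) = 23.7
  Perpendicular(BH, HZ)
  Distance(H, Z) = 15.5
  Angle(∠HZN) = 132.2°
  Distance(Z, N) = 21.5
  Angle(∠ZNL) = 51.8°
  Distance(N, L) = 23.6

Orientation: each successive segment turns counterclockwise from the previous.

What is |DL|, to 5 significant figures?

39.444

D is at the origin; DM runs at -139.2° with length 9.9, so M = (-7.4943, -6.4689). DM ⟂ MC, so MC runs at -49.200°; with |MC| = 24.4, C = (8.4492, -24.940). ∠MCB = 143.4° gives CB at -12.600° from the x-axis; with |CB| = 28.6, B = (36.360, -31.178). CB is perpendicular to BH, so BH runs at 77.400°; with |BH| = 23.7, H = (41.530, -8.0492). BH is perpendicular to HZ, so HZ runs at 167.40°; with |HZ| = 15.5, Z = (26.404, -4.6680). ∠HZN = 132.2° gives ZN at -144.80° from the x-axis; with |ZN| = 21.5, N = (8.8351, -17.061). ∠ZNL = 51.8° gives NL at -16.600° from the x-axis; with |NL| = 23.6, L = (31.452, -23.804). Then |DL| = |L − D| = 39.444.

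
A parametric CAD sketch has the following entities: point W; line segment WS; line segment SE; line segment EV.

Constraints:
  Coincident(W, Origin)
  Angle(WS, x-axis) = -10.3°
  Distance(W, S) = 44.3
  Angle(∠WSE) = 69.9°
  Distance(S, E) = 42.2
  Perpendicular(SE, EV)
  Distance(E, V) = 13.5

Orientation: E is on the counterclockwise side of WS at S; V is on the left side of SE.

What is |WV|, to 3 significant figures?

39.0

∠WSE = 69.9°, so SE runs at -10.3° + (180° − 69.9°) = 99.8° from the x-axis; with |SE| = 42.2, E = S + 42.2·(cos 99.8°, sin 99.8°) = (36.4, 33.7). SE ⟂ EV; with |EV| = 13.5 on the left of SE, V = E + 13.5·(-0.985, -0.170) = (23.1, 31.4). Then |WV| = |V − W| = 39.0.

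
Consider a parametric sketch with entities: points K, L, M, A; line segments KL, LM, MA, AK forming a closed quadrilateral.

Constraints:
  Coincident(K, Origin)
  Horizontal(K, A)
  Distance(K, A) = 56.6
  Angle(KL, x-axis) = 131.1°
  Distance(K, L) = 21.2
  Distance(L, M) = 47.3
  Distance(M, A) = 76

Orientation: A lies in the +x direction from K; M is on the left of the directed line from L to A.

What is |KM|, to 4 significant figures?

58.59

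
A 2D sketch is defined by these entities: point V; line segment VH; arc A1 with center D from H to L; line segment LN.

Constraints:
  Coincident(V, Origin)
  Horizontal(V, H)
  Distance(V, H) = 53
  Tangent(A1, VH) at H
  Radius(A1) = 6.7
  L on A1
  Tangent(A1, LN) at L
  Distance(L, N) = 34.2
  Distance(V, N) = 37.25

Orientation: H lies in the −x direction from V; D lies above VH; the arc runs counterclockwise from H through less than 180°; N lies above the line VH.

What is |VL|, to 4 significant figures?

48.08

Checks: |DL| = 6.700 ✓; ∠(DL, LN) = 90.00° ✓; |LN| = 34.20 ✓; |VN| = 37.25 ✓.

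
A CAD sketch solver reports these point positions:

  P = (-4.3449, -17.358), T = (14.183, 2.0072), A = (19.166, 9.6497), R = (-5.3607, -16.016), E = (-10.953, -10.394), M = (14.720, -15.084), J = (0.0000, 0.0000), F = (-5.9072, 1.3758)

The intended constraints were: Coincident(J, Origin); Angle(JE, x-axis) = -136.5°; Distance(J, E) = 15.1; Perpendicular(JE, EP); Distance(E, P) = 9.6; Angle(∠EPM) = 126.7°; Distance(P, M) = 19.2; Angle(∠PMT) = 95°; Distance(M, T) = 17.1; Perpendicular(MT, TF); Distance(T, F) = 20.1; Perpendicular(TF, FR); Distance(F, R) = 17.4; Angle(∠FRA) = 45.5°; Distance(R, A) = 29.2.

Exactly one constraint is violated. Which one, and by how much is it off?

Distance(R, A) = 29.2 — off by 6.30.

J = (0.00, 0.00) ✓; JE at -136.5° ✓; |JE| = 15.10 ✓; ∠(JE, EP) = 90.00° ✓; |EP| = 9.600 ✓; ∠EPM = 126.7° ✓; |PM| = 19.20 ✓; ∠PMT = 95.00° ✓; |MT| = 17.10 ✓; ∠(MT, TF) = 90.00° ✓; |TF| = 20.10 ✓; ∠(TF, FR) = 90.00° ✓; |FR| = 17.40 ✓; ∠FRA = 45.50° ✓; |RA| = 35.50 ✗.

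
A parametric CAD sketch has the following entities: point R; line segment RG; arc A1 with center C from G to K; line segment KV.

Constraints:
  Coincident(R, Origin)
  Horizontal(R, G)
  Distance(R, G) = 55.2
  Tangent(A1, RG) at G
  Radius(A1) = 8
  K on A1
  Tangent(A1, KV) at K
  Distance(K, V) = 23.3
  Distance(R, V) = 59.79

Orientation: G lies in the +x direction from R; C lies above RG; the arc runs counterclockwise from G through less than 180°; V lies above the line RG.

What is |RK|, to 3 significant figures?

63.3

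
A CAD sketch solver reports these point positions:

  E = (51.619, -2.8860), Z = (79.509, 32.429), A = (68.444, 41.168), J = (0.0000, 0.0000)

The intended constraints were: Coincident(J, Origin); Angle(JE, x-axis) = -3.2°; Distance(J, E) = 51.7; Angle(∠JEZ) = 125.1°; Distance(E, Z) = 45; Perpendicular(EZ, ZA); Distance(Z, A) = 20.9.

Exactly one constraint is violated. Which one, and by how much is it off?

Distance(Z, A) = 20.9 — off by 6.80.

J = (0.00, 0.00) ✓; JE at -3.200° ✓; |JE| = 51.70 ✓; ∠JEZ = 125.1° ✓; |EZ| = 45.00 ✓; ∠(EZ, ZA) = 90.00° ✓; |ZA| = 14.10 ✗.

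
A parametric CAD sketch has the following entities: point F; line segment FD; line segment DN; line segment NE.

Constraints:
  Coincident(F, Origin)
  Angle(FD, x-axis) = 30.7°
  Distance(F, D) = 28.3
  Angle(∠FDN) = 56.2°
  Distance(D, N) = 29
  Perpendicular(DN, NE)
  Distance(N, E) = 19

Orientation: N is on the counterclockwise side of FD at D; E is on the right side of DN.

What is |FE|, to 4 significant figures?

44.54

F is at the origin; FD runs at 30.7° with length 28.3, so D = 28.3·(cos 30.7°, sin 30.7°) = (24.33, 14.45). ∠FDN = 56.2°, so DN runs at 30.7° + (180° − 56.2°) = 154.5° from the x-axis; with |DN| = 29.0, N = D + 29.0·(cos 154.5°, sin 154.5°) = (-1.841, 26.93). DN ⟂ NE; with |NE| = 19.0 on the right of DN, E = N + 19.0·(0.4305, 0.9026) = (6.339, 44.08). Then |FE| = |E − F| = 44.54.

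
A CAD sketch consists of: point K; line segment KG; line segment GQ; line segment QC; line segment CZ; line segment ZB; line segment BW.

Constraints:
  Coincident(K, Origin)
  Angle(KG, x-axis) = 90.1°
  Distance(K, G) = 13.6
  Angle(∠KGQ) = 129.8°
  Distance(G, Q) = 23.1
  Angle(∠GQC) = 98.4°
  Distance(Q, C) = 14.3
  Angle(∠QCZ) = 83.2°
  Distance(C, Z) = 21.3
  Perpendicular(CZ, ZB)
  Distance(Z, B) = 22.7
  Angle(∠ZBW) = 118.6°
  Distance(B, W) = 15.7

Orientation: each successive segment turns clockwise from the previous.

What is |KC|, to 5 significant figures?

34.096

K is at the origin; KG runs at 90.1° with length 13.6, so G = (-0.023736, 13.600). ∠KGQ = 129.8° gives GQ at 39.900° from the x-axis; with |GQ| = 23.1, Q = (17.698, 28.417). ∠GQC = 98.4° gives QC at -41.700° from the x-axis; with |QC| = 14.3, C = (28.375, 18.905). Then |KC| = |C − K| = 34.096.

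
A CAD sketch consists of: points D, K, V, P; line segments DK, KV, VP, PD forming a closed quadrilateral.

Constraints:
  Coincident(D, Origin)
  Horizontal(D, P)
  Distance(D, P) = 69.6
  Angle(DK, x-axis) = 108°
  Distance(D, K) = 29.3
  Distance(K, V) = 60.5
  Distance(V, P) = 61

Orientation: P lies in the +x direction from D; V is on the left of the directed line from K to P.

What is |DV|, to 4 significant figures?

71.38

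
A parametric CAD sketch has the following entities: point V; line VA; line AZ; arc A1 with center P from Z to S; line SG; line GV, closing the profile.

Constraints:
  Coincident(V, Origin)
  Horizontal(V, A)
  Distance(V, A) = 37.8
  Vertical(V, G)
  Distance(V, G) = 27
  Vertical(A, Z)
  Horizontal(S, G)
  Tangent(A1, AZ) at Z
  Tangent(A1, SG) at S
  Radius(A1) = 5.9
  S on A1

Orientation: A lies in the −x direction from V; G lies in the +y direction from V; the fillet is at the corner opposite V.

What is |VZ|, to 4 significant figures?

43.29

V is at the origin; V and A share the same y with |VA| = 37.8 and A on the −x side, so A = (-37.80, 0.000). VG is vertical with |VG| = 27.0 and G on the +y side, so G = (0.000, 27.00). The virtual corner opposite V is at (-37.80, 27.00). Since A1 is tangent to AZ there, PZ ⟂ AZ and the tangent condition forces PS to be normal to SG, with radius 5.9, so the center P sits 5.9 in from both sides at P = (-31.90, 21.10). That places the tangent points at Z = (-37.80, 21.10) on AZ and S = (-31.90, 27.00) on SG. Then |VZ| = |Z − V| = 43.29.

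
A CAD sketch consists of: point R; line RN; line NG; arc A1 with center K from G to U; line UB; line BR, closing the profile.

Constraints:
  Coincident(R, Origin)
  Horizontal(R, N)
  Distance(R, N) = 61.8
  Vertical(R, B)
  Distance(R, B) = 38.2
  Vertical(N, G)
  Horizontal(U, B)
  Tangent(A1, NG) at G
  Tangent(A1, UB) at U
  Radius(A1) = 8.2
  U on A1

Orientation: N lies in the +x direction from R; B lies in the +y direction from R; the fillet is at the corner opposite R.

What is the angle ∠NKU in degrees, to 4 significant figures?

164.7°

The virtual corner opposite R is at (61.80, 38.20). Tangency of A1 to NG means the radius KG is perpendicular to NG and tangency of A1 to UB means the radius KU is perpendicular to UB, with radius 8.2, so the center K sits 8.2 in from both sides at K = (53.60, 30.00). That places the tangent points at G = (61.80, 30.00) on NG and U = (53.60, 38.20) on UB. Then cos ∠NKU = KN·KU / (|KN||KU|), giving 164.7°.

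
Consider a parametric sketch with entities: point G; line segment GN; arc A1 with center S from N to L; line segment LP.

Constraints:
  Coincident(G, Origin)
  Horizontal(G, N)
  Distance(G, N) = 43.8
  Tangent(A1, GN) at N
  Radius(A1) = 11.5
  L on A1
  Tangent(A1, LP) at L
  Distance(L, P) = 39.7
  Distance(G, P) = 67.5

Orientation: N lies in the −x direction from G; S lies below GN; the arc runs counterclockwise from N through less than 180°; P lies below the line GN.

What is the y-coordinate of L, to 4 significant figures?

-15.16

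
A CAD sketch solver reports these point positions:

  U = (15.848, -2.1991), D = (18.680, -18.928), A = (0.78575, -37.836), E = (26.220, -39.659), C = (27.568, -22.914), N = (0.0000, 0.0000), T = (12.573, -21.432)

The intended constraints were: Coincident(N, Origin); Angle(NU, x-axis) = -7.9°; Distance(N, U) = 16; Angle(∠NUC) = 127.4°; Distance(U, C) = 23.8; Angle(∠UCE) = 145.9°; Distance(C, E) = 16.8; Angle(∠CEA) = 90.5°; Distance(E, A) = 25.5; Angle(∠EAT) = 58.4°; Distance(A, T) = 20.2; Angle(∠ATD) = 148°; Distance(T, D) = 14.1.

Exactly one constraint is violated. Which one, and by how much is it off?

Distance(T, D) = 14.1 — off by 7.50.

N = (0.00, 0.00) ✓; NU at -7.900° ✓; |NU| = 16.00 ✓; ∠NUC = 127.4° ✓; |UC| = 23.80 ✓; ∠UCE = 145.9° ✓; |CE| = 16.80 ✓; ∠CEA = 90.50° ✓; |EA| = 25.50 ✓; ∠EAT = 58.40° ✓; |AT| = 20.20 ✓; ∠ATD = 148.0° ✓; |TD| = 6.600 ✗.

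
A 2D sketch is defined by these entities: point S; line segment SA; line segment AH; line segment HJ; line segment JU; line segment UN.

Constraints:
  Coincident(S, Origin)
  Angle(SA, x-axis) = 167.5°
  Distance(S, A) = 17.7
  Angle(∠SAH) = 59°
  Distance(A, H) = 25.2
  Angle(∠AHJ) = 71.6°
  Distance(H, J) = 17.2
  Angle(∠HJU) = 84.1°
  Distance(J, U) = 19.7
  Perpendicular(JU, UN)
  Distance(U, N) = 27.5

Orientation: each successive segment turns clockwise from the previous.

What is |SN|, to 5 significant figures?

32.273

∠HJU = 84.1° gives JU at -157.80° from the x-axis; with |JU| = 19.7, U = (-10.072, -0.50563). JU ⟂ UN, so UN runs at 112.20°; with |UN| = 27.5, N = (-20.463, 24.956). Then |SN| = |N − S| = 32.273.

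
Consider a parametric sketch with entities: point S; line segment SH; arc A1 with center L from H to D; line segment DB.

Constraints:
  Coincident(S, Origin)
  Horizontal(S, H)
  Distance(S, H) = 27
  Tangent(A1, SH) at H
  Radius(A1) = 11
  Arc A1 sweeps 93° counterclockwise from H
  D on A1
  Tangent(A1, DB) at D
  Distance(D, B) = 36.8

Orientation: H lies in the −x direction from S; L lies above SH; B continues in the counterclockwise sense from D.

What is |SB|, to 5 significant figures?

51.548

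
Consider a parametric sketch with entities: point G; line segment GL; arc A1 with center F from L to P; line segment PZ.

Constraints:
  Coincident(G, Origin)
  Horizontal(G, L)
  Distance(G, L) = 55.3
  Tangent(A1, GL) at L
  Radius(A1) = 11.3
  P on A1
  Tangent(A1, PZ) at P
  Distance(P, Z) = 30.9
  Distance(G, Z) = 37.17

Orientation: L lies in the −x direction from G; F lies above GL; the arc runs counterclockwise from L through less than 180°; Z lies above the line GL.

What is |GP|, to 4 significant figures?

47.11

Checks: |FP| = 11.30 ✓; ∠(FP, PZ) = 90.00° ✓; |PZ| = 30.90 ✓; |GZ| = 37.17 ✓.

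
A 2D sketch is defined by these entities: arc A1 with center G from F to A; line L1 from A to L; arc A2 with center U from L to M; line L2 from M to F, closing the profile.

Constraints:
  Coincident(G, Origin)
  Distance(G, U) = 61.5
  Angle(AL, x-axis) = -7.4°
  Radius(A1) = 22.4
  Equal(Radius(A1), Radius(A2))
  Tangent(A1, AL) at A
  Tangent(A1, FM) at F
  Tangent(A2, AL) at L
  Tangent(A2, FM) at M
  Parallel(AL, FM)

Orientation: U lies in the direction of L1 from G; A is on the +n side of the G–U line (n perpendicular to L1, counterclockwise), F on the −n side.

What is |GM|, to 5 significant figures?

65.452

Tangency of A1 to both parallel lines with radius 22.4 puts A and F at G ± 22.4·n: A = (2.8850, 22.213), F = (-2.8850, -22.213). Equal radii place L and M the same way about U: L = U + 22.4·n = (63.873, 14.293), M = U − 22.4·n = (58.103, -30.134). Then |GM| = |M − G| = 65.452.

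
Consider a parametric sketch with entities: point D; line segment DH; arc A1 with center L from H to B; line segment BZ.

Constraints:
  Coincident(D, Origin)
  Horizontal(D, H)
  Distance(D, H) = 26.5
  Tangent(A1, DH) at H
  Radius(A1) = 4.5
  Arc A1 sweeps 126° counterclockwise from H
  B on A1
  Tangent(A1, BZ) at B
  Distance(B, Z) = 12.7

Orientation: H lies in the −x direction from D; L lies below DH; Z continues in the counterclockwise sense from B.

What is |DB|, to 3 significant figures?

31.0

D is at the origin; D and H share the same y with |DH| = 26.5 and H on the −x side, so H = (-26.5, 0.00). Since A1 is tangent to DH there, LH ⟂ DH, so L = H + (0, -4.5) = (-26.5, -4.50). On A1, H sits at bearing 90° from L; a 126° counterclockwise sweep puts B at bearing 216°, so B = L + 4.5·(cos 216°, sin 216°) = (-30.1, -7.15). Then |DB| = |B − D| = 31.0.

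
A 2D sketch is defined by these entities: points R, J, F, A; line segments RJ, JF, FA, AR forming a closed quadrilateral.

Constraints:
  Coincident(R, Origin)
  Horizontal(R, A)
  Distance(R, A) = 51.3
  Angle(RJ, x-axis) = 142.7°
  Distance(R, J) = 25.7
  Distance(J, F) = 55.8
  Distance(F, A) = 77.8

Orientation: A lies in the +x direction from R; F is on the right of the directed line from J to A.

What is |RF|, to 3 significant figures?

42.9

Checks: |JF| = 55.80 ✓; |FA| = 77.80 ✓.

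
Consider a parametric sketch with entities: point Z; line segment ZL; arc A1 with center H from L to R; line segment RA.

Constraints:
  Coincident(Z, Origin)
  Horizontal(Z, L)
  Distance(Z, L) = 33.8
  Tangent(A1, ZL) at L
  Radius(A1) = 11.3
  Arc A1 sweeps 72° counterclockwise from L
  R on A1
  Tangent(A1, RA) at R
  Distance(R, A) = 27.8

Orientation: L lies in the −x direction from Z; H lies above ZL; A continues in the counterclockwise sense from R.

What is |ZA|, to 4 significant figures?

37.18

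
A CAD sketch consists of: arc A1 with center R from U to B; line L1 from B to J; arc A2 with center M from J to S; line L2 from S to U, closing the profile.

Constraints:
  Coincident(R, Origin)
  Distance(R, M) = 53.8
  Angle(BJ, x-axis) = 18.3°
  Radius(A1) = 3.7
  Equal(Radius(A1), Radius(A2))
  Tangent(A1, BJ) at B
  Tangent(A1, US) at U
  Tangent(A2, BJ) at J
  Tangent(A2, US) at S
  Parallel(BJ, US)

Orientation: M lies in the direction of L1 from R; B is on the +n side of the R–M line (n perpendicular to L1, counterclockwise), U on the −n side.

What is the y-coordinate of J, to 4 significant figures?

20.41

Tangency of A1 to both parallel lines with radius 3.7 puts B and U at R ± 3.7·n: B = (-1.162, 3.513), U = (1.162, -3.513). Equal radii place J and S the same way about M: J = M + 3.7·n = (49.92, 20.41), S = M − 3.7·n = (52.24, 13.38). So J.y = 20.41.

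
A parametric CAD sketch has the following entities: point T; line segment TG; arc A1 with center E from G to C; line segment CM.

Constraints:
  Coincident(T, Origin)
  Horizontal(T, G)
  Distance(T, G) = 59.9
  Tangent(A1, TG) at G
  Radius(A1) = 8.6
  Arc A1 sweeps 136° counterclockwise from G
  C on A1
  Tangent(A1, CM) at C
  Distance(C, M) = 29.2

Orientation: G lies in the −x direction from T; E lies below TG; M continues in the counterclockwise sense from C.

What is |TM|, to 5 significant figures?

56.949

T is at the origin; TG is horizontal with |TG| = 59.9 and G on the −x side, so G = (-59.900, 0.0000). A1 meets TG tangentially, so EG is at right angles to TG, so E = G + (0, -8.6) = (-59.900, -8.6000). On A1, G sits at bearing 90° from E; a 136° counterclockwise sweep puts C at bearing 226°, so C = E + 8.6·(cos 226°, sin 226°) = (-65.874, -14.786). Since A1 is tangent to CM there, EC ⟂ CM, so CM runs along (−sin 226°, cos 226°); with |CM| = 29.2, M = (-44.869, -35.070). Then |TM| = |M − T| = 56.949.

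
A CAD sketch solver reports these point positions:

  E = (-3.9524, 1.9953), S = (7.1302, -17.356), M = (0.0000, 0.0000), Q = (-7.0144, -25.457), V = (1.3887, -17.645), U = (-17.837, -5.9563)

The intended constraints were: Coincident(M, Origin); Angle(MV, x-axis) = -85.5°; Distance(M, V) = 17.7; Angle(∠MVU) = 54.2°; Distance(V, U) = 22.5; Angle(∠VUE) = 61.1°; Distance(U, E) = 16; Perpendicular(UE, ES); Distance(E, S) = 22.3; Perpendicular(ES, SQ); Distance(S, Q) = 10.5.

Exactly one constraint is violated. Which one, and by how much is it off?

Distance(S, Q) = 10.5 — off by 5.80.

M = (0.00, 0.00) ✓; MV at -85.50° ✓; |MV| = 17.70 ✓; ∠MVU = 54.20° ✓; |VU| = 22.50 ✓; ∠VUE = 61.10° ✓; |UE| = 16.00 ✓; ∠(UE, ES) = 90.00° ✓; |ES| = 22.30 ✓; ∠(ES, SQ) = 90.00° ✓; |SQ| = 16.30 ✗.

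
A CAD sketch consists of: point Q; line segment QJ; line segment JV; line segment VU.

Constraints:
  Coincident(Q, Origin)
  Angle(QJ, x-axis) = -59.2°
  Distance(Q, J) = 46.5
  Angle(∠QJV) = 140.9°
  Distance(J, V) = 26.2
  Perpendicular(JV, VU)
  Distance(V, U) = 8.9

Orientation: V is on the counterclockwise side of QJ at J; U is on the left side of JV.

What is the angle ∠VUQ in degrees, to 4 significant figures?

108.2°

∠QJV = 140.9°, so JV runs at -59.2° + (180° − 140.9°) = -20.10° from the x-axis; with |JV| = 26.2, V = J + 26.2·(cos -20.10°, sin -20.10°) = (48.41, -48.95). The perpendicularity gives VU at right angles to JV; with |VU| = 8.9 on the left of JV, U = V + 8.9·(0.3437, 0.9391) = (51.47, -40.59). Then cos ∠VUQ = UV·UQ / (|UV||UQ|), giving 108.2°.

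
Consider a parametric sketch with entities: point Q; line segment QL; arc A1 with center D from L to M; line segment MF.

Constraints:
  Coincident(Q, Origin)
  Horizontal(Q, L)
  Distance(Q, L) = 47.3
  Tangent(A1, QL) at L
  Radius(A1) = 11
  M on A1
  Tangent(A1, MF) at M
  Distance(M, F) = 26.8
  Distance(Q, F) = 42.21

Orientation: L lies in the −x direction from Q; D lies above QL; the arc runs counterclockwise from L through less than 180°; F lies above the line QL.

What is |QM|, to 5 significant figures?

37.697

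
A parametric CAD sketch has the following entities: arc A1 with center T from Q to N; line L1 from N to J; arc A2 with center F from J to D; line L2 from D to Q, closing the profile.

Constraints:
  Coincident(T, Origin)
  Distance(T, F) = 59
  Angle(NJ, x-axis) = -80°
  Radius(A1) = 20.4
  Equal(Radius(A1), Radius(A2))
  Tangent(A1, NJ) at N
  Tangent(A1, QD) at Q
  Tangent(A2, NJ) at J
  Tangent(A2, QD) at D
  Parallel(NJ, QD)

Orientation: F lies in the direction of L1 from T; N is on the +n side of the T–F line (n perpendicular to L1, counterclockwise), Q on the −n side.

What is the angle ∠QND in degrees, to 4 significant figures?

55.34°

The slot axis is L1's direction at -80.0°, so u = (cos -80.0°, sin -80.0°) = (0.1736, -0.9848) and n = (−sin -80.0°, cos -80.0°) = (0.9848, 0.1736). T is at the origin and F lies 59.0 along u from T, so F = 59.0·u = (10.25, -58.10). Tangency of A1 to both parallel lines with radius 20.4 puts N and Q at T ± 20.4·n: N = (20.09, 3.542), Q = (-20.09, -3.542). Equal radii place J and D the same way about F: J = F + 20.4·n = (30.34, -54.56), D = F − 20.4·n = (-9.845, -61.65). Then cos ∠QND = NQ·ND / (|NQ||ND|), giving 55.34°.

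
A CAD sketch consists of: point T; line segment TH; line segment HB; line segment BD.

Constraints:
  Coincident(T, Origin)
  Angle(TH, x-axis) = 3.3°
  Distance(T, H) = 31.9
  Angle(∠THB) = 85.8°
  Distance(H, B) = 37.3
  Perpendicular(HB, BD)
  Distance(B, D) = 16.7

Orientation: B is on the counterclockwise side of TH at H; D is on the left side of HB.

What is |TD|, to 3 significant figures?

38.1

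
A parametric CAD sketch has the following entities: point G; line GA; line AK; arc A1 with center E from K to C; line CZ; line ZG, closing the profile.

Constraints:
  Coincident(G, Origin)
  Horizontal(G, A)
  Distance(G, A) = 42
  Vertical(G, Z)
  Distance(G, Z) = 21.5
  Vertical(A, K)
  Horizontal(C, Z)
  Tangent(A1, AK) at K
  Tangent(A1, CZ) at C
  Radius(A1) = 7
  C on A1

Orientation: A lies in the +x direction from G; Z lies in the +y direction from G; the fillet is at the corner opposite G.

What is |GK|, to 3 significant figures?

44.4

G is at the origin; G and A share the same y with |GA| = 42.0 and A on the +x side, so A = (42.0, 0.00). G and Z share the same x with |GZ| = 21.5 and Z on the +y side, so Z = (0.00, 21.5). The virtual corner opposite G is at (42.0, 21.5). Since A1 is tangent to AK there, EK ⟂ AK and A1 meets CZ tangentially, so EC is at right angles to CZ, with radius 7.0, so the center E sits 7.0 in from both sides at E = (35.0, 14.5). That places the tangent points at K = (42.0, 14.5) on AK and C = (35.0, 21.5) on CZ. Then |GK| = |K − G| = 44.4.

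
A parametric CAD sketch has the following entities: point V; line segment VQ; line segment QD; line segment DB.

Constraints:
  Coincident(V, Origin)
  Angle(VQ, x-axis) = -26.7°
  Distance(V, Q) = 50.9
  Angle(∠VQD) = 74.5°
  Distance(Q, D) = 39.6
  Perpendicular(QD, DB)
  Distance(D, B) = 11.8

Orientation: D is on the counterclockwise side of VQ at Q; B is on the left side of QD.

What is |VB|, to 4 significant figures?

45.42

V is at the origin; VQ runs at -26.7° with length 50.9, so Q = 50.9·(cos -26.7°, sin -26.7°) = (45.47, -22.87). ∠VQD = 74.5°, so QD runs at -26.7° + (180° − 74.5°) = 78.80° from the x-axis; with |QD| = 39.6, D = Q + 39.6·(cos 78.80°, sin 78.80°) = (53.16, 15.98). QD ⟂ DB; with |DB| = 11.8 on the left of QD, B = D + 11.8·(-0.9810, 0.1942) = (41.59, 18.27). Then |VB| = |B − V| = 45.42.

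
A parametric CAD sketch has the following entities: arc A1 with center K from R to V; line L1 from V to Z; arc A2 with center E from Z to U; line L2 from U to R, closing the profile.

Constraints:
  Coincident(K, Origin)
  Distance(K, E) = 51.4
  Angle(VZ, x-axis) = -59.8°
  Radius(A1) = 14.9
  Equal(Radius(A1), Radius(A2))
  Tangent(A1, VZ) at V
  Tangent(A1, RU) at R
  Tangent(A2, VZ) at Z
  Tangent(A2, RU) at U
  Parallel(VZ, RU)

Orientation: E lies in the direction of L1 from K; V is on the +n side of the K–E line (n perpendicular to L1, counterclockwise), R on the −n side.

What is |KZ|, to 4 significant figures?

53.52

Tangency of A1 to both parallel lines with radius 14.9 puts V and R at K ± 14.9·n: V = (12.88, 7.495), R = (-12.88, -7.495). Equal radii place Z and U the same way about E: Z = E + 14.9·n = (38.73, -36.93), U = E − 14.9·n = (12.98, -51.92). Then |KZ| = |Z − K| = 53.52.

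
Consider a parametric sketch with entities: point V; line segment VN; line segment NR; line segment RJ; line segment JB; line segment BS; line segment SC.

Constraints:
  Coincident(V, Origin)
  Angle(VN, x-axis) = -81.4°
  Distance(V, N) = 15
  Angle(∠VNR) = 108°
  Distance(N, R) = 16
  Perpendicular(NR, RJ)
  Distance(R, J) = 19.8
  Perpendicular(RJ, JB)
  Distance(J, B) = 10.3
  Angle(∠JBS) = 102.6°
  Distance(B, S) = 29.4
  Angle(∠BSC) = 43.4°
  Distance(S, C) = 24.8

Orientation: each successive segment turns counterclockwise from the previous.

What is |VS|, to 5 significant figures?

23.488

RJ is perpendicular to JB, so JB runs at 170.60°; with |JB| = 10.3, B = (11.100, 3.7718). ∠JBS = 102.6° gives BS at -112.00° from the x-axis; with |BS| = 29.4, S = (0.086912, -23.487). Then |VS| = |S − V| = 23.488.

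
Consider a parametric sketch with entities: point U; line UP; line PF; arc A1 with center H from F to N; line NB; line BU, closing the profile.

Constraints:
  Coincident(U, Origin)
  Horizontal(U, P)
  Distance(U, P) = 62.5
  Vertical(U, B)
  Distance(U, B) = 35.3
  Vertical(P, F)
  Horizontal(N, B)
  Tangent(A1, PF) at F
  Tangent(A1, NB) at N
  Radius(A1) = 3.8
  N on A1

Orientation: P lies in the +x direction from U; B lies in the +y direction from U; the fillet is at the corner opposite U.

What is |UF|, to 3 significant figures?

70.0

The virtual corner opposite U is at (62.5, 35.3). Since A1 is tangent to PF there, HF ⟂ PF and A1 meets NB tangentially, so HN is at right angles to NB, with radius 3.8, so the center H sits 3.8 in from both sides at H = (58.7, 31.5). That places the tangent points at F = (62.5, 31.5) on PF and N = (58.7, 35.3) on NB. Then |UF| = |F − U| = 70.0.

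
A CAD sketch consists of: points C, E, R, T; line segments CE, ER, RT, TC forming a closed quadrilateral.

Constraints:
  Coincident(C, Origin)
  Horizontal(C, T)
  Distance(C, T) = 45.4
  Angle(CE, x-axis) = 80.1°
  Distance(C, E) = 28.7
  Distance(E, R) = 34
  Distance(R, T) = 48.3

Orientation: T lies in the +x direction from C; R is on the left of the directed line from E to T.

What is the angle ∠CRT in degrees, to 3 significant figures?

49.9°

Checks: |ER| = 34.00 ✓; |RT| = 48.30 ✓.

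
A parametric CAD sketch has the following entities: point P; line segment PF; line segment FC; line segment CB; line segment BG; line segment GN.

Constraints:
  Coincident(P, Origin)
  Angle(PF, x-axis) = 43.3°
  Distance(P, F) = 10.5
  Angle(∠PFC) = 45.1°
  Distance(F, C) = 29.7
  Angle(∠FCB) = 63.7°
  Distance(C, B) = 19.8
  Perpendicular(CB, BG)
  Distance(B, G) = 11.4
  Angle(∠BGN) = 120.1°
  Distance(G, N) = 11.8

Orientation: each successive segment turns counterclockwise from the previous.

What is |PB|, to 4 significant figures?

17.00

P is at the origin; PF runs at 43.3° with length 10.5, so F = (7.642, 7.201). ∠PFC = 45.1° gives FC at 178.2° from the x-axis; with |FC| = 29.7, C = (-22.04, 8.134). ∠FCB = 63.7° gives CB at -65.50° from the x-axis; with |CB| = 19.8, B = (-13.83, -9.883). Then |PB| = |B − P| = 17.00.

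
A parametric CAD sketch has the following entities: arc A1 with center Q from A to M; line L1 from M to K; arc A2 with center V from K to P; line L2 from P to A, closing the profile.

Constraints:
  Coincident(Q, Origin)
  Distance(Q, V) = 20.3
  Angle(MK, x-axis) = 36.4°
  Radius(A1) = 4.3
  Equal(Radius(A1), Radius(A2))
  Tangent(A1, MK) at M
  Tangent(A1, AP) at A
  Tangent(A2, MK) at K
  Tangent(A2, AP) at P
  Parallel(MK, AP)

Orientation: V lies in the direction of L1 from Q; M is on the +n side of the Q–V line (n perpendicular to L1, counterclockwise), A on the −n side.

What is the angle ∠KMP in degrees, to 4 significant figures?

22.96°

The slot axis is L1's direction at 36.4°, so u = (cos 36.4°, sin 36.4°) = (0.8049, 0.5934) and n = (−sin 36.4°, cos 36.4°) = (-0.5934, 0.8049). Q is at the origin and V lies 20.3 along u from Q, so V = 20.3·u = (16.34, 12.05). Tangency of A1 to both parallel lines with radius 4.3 puts M and A at Q ± 4.3·n: M = (-2.552, 3.461), A = (2.552, -3.461). Equal radii place K and P the same way about V: K = V + 4.3·n = (13.79, 15.51), P = V − 4.3·n = (18.89, 8.585). Then cos ∠KMP = MK·MP / (|MK||MP|), giving 22.96°.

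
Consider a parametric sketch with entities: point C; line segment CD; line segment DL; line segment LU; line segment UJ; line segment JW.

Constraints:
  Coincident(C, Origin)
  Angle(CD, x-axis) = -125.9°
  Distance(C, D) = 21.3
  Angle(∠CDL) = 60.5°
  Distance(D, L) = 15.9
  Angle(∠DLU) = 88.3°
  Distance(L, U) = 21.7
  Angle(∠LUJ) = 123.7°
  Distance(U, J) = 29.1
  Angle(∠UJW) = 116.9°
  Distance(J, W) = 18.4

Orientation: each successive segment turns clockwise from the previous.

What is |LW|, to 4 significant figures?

49.49

C is at the origin; CD runs at -125.9° with length 21.3, so D = (-12.49, -17.25). ∠CDL = 60.5° gives DL at 114.6° from the x-axis; with |DL| = 15.9, L = (-19.11, -2.797). ∠DLU = 88.3° gives LU at 22.90° from the x-axis; with |LU| = 21.7, U = (0.8811, 5.647). ∠LUJ = 123.7° gives UJ at -33.40° from the x-axis; with |UJ| = 29.1, J = (25.18, -10.37). ∠UJW = 116.9° gives JW at -96.50° from the x-axis; with |JW| = 18.4, W = (23.09, -28.65). Then |LW| = |W − L| = 49.49.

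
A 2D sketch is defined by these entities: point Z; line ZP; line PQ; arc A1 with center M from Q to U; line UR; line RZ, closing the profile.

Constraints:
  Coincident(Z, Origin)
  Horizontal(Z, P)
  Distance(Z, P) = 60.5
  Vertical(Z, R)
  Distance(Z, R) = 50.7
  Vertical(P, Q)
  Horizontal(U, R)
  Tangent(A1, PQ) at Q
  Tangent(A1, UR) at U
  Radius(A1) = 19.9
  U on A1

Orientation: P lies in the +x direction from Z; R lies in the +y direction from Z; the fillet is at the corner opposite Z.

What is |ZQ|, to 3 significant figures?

67.9

Z is at the origin; ZP is horizontal with |ZP| = 60.5 and P on the +x side, so P = (60.5, 0.00). ZR is vertical with |ZR| = 50.7 and R on the +y side, so R = (0.00, 50.7). The virtual corner opposite Z is at (60.5, 50.7). Tangency of A1 to PQ means the radius MQ is perpendicular to PQ and the tangent condition forces MU to be normal to UR, with radius 19.9, so the center M sits 19.9 in from both sides at M = (40.6, 30.8). That places the tangent points at Q = (60.5, 30.8) on PQ and U = (40.6, 50.7) on UR. Then |ZQ| = |Q − Z| = 67.9.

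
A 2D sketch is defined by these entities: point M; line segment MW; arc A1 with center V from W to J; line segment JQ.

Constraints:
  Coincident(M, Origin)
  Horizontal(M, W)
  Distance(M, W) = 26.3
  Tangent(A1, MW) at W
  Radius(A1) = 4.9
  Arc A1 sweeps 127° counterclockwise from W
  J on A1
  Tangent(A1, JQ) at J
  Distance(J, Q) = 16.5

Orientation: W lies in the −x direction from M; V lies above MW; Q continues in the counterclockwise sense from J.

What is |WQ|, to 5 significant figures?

21.870

M is at the origin; MW is horizontal with |MW| = 26.3 and W on the −x side, so W = (-26.300, 0.0000). A1 meets MW tangentially, so VW is at right angles to MW, so V = W + (0, 4.9) = (-26.300, 4.9000). On A1, W sits at bearing -90° from V; a 127° counterclockwise sweep puts J at bearing 37°, so J = V + 4.9·(cos 37°, sin 37°) = (-22.387, 7.8489). Since A1 is tangent to JQ there, VJ ⟂ JQ, so JQ runs along (−sin 37°, cos 37°); with |JQ| = 16.5, Q = (-32.317, 21.026). Then |WQ| = |Q − W| = 21.870.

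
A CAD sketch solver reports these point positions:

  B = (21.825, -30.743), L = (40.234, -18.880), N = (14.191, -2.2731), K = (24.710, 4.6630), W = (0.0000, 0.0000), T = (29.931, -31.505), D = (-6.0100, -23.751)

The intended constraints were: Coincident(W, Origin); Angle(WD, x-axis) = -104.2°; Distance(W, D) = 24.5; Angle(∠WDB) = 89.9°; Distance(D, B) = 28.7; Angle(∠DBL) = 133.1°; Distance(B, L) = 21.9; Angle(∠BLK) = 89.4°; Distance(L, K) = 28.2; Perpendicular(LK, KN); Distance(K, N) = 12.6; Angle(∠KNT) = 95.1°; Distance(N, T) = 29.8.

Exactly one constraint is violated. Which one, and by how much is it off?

Distance(N, T) = 29.8 — off by 3.40.

W = (0.00, 0.00) ✓; WD at -104.2° ✓; |WD| = 24.50 ✓; ∠WDB = 89.90° ✓; |DB| = 28.70 ✓; ∠DBL = 133.1° ✓; |BL| = 21.90 ✓; ∠BLK = 89.40° ✓; |LK| = 28.20 ✓; ∠(LK, KN) = 90.00° ✓; |KN| = 12.60 ✓; ∠KNT = 95.10° ✓; |NT| = 33.20 ✗.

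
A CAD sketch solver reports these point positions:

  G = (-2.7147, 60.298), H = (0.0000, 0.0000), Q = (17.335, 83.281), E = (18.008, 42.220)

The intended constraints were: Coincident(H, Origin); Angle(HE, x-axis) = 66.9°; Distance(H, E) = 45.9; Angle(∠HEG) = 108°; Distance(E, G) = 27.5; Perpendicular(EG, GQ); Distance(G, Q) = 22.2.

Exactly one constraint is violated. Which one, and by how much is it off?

Distance(G, Q) = 22.2 — off by 8.30.

H = (0.00, 0.00) ✓; HE at 66.90° ✓; |HE| = 45.90 ✓; ∠HEG = 108.0° ✓; |EG| = 27.50 ✓; ∠(EG, GQ) = 90.00° ✓; |GQ| = 30.50 ✗.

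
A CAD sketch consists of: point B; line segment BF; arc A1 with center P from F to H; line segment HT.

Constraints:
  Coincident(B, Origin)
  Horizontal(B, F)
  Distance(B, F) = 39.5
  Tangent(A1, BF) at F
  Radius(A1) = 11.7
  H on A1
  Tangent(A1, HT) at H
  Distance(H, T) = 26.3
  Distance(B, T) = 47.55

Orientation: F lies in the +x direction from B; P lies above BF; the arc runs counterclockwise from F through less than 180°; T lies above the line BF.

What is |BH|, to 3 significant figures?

51.6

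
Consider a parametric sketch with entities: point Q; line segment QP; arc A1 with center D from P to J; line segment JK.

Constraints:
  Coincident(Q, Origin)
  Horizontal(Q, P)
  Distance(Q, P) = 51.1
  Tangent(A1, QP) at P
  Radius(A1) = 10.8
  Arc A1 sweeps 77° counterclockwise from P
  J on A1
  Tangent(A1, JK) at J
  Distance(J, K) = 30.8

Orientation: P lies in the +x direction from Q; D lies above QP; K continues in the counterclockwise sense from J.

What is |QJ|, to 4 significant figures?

62.19

Q is at the origin; QP is horizontal with |QP| = 51.1 and P on the +x side, so P = (51.10, 0.000). The tangent condition forces DP to be normal to QP, so D = P + (0, 10.8) = (51.10, 10.80). On A1, P sits at bearing -90° from D; a 77° counterclockwise sweep puts J at bearing -13°, so J = D + 10.8·(cos -13°, sin -13°) = (61.62, 8.371). Then |QJ| = |J − Q| = 62.19.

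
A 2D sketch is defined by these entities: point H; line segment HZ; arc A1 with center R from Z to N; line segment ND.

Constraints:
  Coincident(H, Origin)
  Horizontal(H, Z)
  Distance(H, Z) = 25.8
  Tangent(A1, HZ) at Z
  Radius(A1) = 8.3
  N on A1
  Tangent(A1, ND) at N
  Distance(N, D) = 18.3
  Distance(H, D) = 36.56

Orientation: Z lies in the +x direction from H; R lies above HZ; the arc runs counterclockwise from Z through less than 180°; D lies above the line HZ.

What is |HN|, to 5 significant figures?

35.215

Checks: |HZ| = 25.80 ✓; |RN| = 8.300 ✓; ∠(RN, ND) = 90.00° ✓; |ND| = 18.30 ✓; |HD| = 36.56 ✓.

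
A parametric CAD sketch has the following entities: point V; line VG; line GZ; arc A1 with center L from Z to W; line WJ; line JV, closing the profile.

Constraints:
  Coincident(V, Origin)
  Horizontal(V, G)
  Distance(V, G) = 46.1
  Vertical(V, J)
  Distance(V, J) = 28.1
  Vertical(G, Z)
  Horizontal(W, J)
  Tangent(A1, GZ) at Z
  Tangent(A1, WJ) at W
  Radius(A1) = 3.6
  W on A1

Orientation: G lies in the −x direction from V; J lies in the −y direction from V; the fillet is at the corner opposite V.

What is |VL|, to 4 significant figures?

49.06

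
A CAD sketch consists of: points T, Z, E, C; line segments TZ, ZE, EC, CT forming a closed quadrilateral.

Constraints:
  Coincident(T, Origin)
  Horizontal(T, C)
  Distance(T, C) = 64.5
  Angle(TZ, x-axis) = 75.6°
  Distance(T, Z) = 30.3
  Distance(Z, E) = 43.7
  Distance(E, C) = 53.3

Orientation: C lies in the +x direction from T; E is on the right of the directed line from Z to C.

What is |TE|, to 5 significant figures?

19.154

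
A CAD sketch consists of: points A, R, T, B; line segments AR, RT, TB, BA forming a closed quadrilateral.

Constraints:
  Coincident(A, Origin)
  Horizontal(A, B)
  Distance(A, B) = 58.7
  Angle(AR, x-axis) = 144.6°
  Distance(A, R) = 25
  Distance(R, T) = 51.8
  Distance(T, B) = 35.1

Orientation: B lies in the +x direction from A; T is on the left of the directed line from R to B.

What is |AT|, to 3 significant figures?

37.7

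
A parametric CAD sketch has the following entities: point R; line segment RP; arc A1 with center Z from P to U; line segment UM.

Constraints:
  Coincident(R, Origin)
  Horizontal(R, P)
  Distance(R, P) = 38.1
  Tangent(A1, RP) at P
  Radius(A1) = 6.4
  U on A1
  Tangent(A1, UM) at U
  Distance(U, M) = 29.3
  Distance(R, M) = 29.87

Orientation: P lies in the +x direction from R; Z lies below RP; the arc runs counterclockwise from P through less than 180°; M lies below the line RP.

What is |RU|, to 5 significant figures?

33.120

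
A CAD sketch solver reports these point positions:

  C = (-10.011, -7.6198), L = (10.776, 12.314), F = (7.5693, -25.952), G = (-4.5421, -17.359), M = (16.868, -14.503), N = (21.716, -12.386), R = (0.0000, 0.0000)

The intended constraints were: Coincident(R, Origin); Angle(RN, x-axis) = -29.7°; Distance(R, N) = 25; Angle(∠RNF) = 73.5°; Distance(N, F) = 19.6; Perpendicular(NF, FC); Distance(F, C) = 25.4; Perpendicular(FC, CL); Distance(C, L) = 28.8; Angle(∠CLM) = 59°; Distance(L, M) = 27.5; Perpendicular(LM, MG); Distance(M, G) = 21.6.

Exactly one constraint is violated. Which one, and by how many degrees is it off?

Perpendicular(LM, MG) — off by 5.20°.

R = (0.00, 0.00) ✓; RN at -29.70° ✓; |RN| = 25.00 ✓; ∠RNF = 73.50° ✓; |NF| = 19.60 ✓; ∠(NF, FC) = 90.00° ✓; |FC| = 25.40 ✓; ∠(FC, CL) = 90.00° ✓; |CL| = 28.80 ✓; ∠CLM = 59.00° ✓; |LM| = 27.50 ✓; ∠(LM, MG) = 95.20° ✗; |MG| = 21.60 ✓.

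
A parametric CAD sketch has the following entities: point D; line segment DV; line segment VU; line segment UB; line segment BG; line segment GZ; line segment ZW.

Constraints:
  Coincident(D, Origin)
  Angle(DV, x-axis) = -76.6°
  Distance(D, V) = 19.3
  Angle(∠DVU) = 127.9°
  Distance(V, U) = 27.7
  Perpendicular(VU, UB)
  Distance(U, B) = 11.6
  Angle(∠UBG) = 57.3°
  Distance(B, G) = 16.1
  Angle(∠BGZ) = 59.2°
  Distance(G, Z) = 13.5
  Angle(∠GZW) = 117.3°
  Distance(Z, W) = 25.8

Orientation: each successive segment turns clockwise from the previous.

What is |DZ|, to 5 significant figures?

42.279

D is at the origin; DV runs at -76.6° with length 19.3, so V = (4.4727, -18.775). ∠DVU = 127.9° gives VU at -128.70° from the x-axis; with |VU| = 27.7, U = (-12.846, -40.392). The perpendicularity gives UB at right angles to VU, so UB runs at 141.30°; with |UB| = 11.6, B = (-21.899, -33.140). ∠UBG = 57.3° gives BG at 18.600° from the x-axis; with |BG| = 16.1, G = (-6.6404, -28.004). ∠BGZ = 59.2° gives GZ at -102.20° from the x-axis; with |GZ| = 13.5, Z = (-9.4933, -41.200). Then |DZ| = |Z − D| = 42.279.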